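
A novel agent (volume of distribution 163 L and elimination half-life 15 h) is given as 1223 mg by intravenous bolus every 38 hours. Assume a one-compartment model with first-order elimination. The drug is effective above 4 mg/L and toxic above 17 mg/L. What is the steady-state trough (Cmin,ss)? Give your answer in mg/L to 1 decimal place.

1.6 mg/L

k = ln2/t½ = ln2/15 ≈ 0.046210 h⁻¹; fraction remaining f = e^(−kτ) = e^(−0.046210×38) ≈ 0.1727.
At steady state, accumulation factor R = 1/(1 − e^(−kτ)) ≈ 1.2088.
Each bolus raises the concentration by D/Vd = 1223/163 ≈ 7.503 mg/L.
Steady-state peak Cmax,ss = C₀·R ≈ 7.503 × 1.2088 ≈ 9.070 mg/L.
Steady-state trough Cmin,ss = Cmax,ss·f ≈ 9.070 × 0.1727 ≈ 1.566 mg/L.
Trough 1.6 mg/L vs MEC 4 mg/L: subtherapeutic.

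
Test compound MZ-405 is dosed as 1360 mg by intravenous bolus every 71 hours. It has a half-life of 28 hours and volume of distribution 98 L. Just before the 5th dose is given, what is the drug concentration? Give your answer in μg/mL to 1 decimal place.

2.9 μg/mL

f = (1/2)^(τ/t½) = (1/2)^(71/28) ≈ 0.1725.
C₀ = D/Vd = 1360/98 ≈ 13.878 μg/mL.
Before the 5th dose, 4 doses have been given. Superposition: Cmin = C₀·(f + f² + … + f^4).
≈ 13.878 × (0.1725 + 0.0298 + 0.0051 + 0.0009) ≈ 13.878 × 0.2083 ≈ 2.891 μg/mL.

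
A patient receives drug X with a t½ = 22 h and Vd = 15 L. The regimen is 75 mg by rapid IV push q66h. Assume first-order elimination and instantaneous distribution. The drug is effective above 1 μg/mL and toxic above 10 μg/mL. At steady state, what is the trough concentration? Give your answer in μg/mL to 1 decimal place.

τ = 66 h = 3 half-lives, so f = (1/2)^3 = 0.125.
Accumulation ratio R = 1/(1 − f) = 1/0.875 = 8/7.
Single-dose peak C₀ = D/Vd = 75/15 = 5 μg/mL.
Steady-state peak Cmax,ss = C₀·R = 5 × 8/7 ≈ 5.714 μg/mL.
Steady-state trough Cmin,ss = Cmax,ss·f ≈ 5.714 × 0.125 ≈ 0.714 μg/mL.
Trough 0.7 μg/mL vs MEC 1 μg/mL: subtherapeutic.

0.7 μg/mL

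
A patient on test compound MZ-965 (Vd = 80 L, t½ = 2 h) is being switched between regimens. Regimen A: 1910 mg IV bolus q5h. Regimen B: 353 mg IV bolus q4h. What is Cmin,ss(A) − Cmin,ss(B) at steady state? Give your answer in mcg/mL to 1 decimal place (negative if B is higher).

3.7 mcg/mL

Regimen A: f = (1/2)^(5/2) ≈ 0.1768; Cmin,ss = (1910/80)·f/(1−f) ≈ 5.128 mcg/mL.
Regimen B: f = (1/2)^(4/2) ≈ 0.2500; Cmin,ss = (353/80)·f/(1−f) ≈ 1.471 mcg/mL.
Difference ≈ 5.128 − 1.471 ≈ 3.657 mcg/mL.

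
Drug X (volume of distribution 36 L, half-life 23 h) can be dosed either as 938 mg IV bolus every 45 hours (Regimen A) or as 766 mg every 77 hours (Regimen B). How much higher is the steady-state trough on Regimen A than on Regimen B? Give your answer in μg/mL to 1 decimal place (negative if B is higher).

6.7 μg/mL

Regimen A: f = (1/2)^(45/23) ≈ 0.2576; Cmin,ss = (938/36)·f/(1−f) ≈ 9.041 μg/mL.
Regimen B: f = (1/2)^(77/23) ≈ 0.0982; Cmin,ss = (766/36)·f/(1−f) ≈ 2.317 μg/mL.
Difference ≈ 9.041 − 2.317 ≈ 6.724 μg/mL.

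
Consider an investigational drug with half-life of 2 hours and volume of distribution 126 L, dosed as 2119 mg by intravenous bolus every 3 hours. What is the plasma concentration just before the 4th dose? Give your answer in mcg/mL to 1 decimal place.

f = (1/2)^(τ/t½) = (1/2)^(3/2) ≈ 0.3536.
C₀ = D/Vd = 2119/126 ≈ 16.817 mcg/mL.
Before the 4th dose, 3 doses have been given. Superposition: Cmin = C₀·(f + f² + … + f^3).
≈ 16.817 × (0.3536 + 0.1250 + 0.0442) ≈ 16.817 × 0.5228 ≈ 8.792 mcg/mL.

8.8 mcg/mL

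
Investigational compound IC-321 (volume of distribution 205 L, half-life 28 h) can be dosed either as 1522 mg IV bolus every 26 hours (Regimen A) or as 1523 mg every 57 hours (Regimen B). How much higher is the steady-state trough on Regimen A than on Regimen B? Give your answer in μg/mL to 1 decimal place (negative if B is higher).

Regimen A: f = (1/2)^(26/28) ≈ 0.5254; Cmin,ss = (1522/205)·f/(1−f) ≈ 8.219 μg/mL.
Regimen B: f = (1/2)^(57/28) ≈ 0.2439; Cmin,ss = (1523/205)·f/(1−f) ≈ 2.397 μg/mL.
Difference ≈ 8.219 − 2.397 ≈ 5.822 μg/mL.

5.8 μg/mL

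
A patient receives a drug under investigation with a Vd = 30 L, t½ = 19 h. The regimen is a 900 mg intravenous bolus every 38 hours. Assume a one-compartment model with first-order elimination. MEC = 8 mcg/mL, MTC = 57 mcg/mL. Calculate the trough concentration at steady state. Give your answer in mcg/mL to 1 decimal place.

10.0 mcg/mL

The dosing interval is 2 half-lives, so f = 2^(−2) = 0.25.
Accumulation ratio R = 1/(1 − f) = 1/0.75 = 4/3.
Single-dose peak C₀ = D/Vd = 900/30 = 30 mcg/mL.
Steady-state peak Cmax,ss = C₀·R = 30 × 4/3 ≈ 40.000 mcg/mL.
Steady-state trough Cmin,ss = Cmax,ss·f ≈ 40.000 × 0.25 ≈ 10.000 mcg/mL.
Trough 10.0 mcg/mL vs MEC 8 mcg/mL: adequate.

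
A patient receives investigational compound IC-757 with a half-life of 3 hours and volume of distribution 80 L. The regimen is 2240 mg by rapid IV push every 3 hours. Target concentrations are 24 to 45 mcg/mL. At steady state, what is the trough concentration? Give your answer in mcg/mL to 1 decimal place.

The dosing interval is 1 half-life, so f = 2^(−1) = 0.5.
Accumulation ratio R = 1/(1 − f) = 1/0.5 = 2/1.
Single-dose peak C₀ = D/Vd = 2240/80 = 28 mcg/mL.
Steady-state peak Cmax,ss = C₀·R = 28 × 2/1 ≈ 56.000 mcg/mL.
Steady-state trough Cmin,ss = Cmax,ss·f ≈ 56.000 × 0.5 ≈ 28.000 mcg/mL.
Trough 28.0 mcg/mL vs MEC 24 mcg/mL: adequate.

28.0 mcg/mL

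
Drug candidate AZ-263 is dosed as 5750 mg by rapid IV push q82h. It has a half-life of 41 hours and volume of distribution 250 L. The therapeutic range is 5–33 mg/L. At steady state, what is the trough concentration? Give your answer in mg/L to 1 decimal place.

τ = 82 h = 2 half-lives, so f = (1/2)^2 = 0.25.
Accumulation ratio R = 1/(1 − f) = 1/0.75 = 4/3.
Single-dose peak C₀ = D/Vd = 5750/250 = 23 mg/L.
Steady-state peak Cmax,ss = C₀·R = 23 × 4/3 ≈ 30.667 mg/L.
Steady-state trough Cmin,ss = Cmax,ss·f ≈ 30.667 × 0.25 ≈ 7.667 mg/L.
Trough 7.7 mg/L vs MEC 5 mg/L: adequate.

7.7 mg/L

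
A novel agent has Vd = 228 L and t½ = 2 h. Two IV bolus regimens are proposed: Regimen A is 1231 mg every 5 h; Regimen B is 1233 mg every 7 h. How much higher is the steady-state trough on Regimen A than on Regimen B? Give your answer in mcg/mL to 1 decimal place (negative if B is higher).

0.6 mcg/mL

Regimen A: f = (1/2)^(5/2) ≈ 0.1768; Cmin,ss = (1231/228)·f/(1−f) ≈ 1.160 mcg/mL.
Regimen B: f = (1/2)^(7/2) ≈ 0.0884; Cmin,ss = (1233/228)·f/(1−f) ≈ 0.524 mcg/mL.
Difference ≈ 1.160 − 0.524 ≈ 0.636 mcg/mL.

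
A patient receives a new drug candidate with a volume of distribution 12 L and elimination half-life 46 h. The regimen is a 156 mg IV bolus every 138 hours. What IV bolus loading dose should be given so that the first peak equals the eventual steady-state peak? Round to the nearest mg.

178 mg

f = (1/2)^(138/46) ≈ 0.125000; accumulation ratio R = 1/(1−f) ≈ 1.14286.
Loading dose to hit Cmax,ss on first dose: D_load = D_maint·R ≈ 156 × 1.14286 ≈ 178.29 mg.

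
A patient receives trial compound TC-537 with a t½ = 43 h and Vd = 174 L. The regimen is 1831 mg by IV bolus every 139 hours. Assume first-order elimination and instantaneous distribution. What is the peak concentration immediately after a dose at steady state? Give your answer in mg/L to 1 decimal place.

11.8 mg/L

k = ln2/t½ = ln2/43 ≈ 0.016120 h⁻¹; fraction remaining f = e^(−kτ) = e^(−0.016120×139) ≈ 0.1064.
At steady state, accumulation factor R = 1/(1 − e^(−kτ)) ≈ 1.1191.
Each bolus raises the concentration by D/Vd = 1831/174 ≈ 10.523 mg/L.
Steady-state peak Cmax,ss = C₀·R ≈ 10.523 × 1.1191 ≈ 11.776 mg/L.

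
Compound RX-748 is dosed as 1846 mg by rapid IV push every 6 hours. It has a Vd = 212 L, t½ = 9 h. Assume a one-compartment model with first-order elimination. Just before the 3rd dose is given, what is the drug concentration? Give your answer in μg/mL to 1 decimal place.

f = (1/2)^(τ/t½) = (1/2)^(6/9) ≈ 0.6300.
C₀ = D/Vd = 1846/212 ≈ 8.708 μg/mL.
Before the 3rd dose, 2 doses have been given. Superposition: Cmin = C₀·(f + f²).
≈ 8.708 × (0.6300 + 0.3969) ≈ 8.708 × 1.0269 ≈ 8.942 μg/mL.

8.9 μg/mL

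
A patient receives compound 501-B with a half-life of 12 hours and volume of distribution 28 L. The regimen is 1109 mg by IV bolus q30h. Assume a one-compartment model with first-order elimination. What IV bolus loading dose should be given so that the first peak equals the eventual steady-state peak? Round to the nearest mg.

1347 mg

f = (1/2)^(30/12) ≈ 0.176777; accumulation ratio R = 1/(1−f) ≈ 1.21474.
Loading dose to hit Cmax,ss on first dose: D_load = D_maint·R ≈ 1109 × 1.21474 ≈ 1347.15 mg.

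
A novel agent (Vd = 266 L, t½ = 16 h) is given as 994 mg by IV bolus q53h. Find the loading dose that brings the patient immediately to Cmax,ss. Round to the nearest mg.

f = (1/2)^(53/16) ≈ 0.100656; accumulation ratio R = 1/(1−f) ≈ 1.11192.
Loading dose to hit Cmax,ss on first dose: D_load = D_maint·R ≈ 994 × 1.11192 ≈ 1105.25 mg.

1105 mg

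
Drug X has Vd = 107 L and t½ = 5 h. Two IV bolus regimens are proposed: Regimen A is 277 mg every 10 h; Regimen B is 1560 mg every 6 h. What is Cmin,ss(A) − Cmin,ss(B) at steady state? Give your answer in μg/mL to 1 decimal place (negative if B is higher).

Regimen A: f = (1/2)^(10/5) ≈ 0.2500; Cmin,ss = (277/107)·f/(1−f) ≈ 0.863 μg/mL.
Regimen B: f = (1/2)^(6/5) ≈ 0.4353; Cmin,ss = (1560/107)·f/(1−f) ≈ 11.239 μg/mL.
Difference ≈ 0.863 − 11.239 ≈ -10.376 μg/mL.

-10.4 μg/mL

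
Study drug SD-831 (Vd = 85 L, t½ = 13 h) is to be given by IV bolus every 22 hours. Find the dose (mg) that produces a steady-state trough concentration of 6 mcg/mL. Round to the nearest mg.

τ/t½ = 22/13 ≈ 1.6923, so f = (1/2)^(22/13) ≈ 0.309432.
Cmin,ss = (D/Vd)·f/(1−f), so D = Cmin,ss·Vd·(1−f)/f.
D = 6 × 85 × (1−f)/f ≈ 6 × 85 × 2.23173 ≈ 1138.18 mg.

1138 mg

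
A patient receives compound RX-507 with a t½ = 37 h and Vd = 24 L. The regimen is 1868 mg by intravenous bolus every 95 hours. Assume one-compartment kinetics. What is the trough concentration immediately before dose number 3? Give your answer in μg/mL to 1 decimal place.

f = (1/2)^(τ/t½) = (1/2)^(95/37) ≈ 0.1687.
C₀ = D/Vd = 1868/24 ≈ 77.833 μg/mL.
Before the 3rd dose, 2 doses have been given. Superposition: Cmin = C₀·(f + f²).
≈ 77.833 × (0.1687 + 0.0285) ≈ 77.833 × 0.1972 ≈ 15.349 μg/mL.

15.3 μg/mL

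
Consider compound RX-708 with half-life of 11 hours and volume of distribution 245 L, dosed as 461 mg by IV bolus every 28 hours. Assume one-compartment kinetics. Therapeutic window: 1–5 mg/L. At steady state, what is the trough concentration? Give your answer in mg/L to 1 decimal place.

Over one 28-h interval, 28/11 ≈ 2.5455 half-lives elapse, leaving f ≈ 0.1713 of each dose.
Accumulation ratio R = 1/(1 − f) ≈ 1/0.8287 ≈ 1.2067.
Each bolus raises the concentration by D/Vd = 461/245 ≈ 1.882 mg/L.
Cmax,ss = C₀/(1 − f) ≈ 1.882/0.8287 ≈ 2.271 mg/L.
One interval later, Cmin,ss = Cmax,ss·e^(−kτ) ≈ 2.271 × 0.1713 ≈ 0.389 mg/L.
Trough 0.4 mg/L vs MEC 1 mg/L: subtherapeutic.

0.4 mg/L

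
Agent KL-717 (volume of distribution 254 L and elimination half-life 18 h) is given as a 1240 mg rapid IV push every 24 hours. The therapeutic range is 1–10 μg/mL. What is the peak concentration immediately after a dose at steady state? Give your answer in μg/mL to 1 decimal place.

8.1 μg/mL

Over one 24-h interval, 24/18 ≈ 1.3333 half-lives elapse, leaving f ≈ 0.3969 of each dose.
Accumulation ratio R = 1/(1 − f) ≈ 1/0.6031 ≈ 1.6581.
Each bolus raises the concentration by D/Vd = 1240/254 ≈ 4.882 μg/mL.
Steady-state peak Cmax,ss = C₀·R ≈ 4.882 × 1.6581 ≈ 8.095 μg/mL.
Peak 8.1 μg/mL vs MTC 10 μg/mL: below toxic threshold.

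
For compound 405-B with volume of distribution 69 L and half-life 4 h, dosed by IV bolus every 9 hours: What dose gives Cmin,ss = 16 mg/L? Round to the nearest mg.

τ/t½ = 9/4 ≈ 2.25, so f = (1/2)^(9/4) ≈ 0.210224.
Cmin,ss = (D/Vd)·f/(1−f), so D = Cmin,ss·Vd·(1−f)/f.
D = 16 × 69 × (1−f)/f ≈ 16 × 69 × 3.75683 ≈ 4147.54 mg.

4148 mg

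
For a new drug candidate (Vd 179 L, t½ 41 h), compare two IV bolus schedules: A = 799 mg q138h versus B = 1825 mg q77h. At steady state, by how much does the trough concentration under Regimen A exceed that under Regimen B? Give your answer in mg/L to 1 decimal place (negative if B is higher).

-3.3 mg/L

Regimen A: f = (1/2)^(138/41) ≈ 0.0970; Cmin,ss = (799/179)·f/(1−f) ≈ 0.479 mg/L.
Regimen B: f = (1/2)^(77/41) ≈ 0.2721; Cmin,ss = (1825/179)·f/(1−f) ≈ 3.811 mg/L.
Difference ≈ 0.479 − 3.811 ≈ -3.332 mg/L.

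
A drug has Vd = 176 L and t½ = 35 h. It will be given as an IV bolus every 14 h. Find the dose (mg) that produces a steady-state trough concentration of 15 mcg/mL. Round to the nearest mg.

τ/t½ = 14/35 ≈ 0.4, so f = (1/2)^(14/35) ≈ 0.757858.
Cmin,ss = (D/Vd)·f/(1−f), so D = Cmin,ss·Vd·(1−f)/f.
D = 15 × 176 × (1−f)/f ≈ 15 × 176 × 0.31951 ≈ 843.51 mg.

844 mg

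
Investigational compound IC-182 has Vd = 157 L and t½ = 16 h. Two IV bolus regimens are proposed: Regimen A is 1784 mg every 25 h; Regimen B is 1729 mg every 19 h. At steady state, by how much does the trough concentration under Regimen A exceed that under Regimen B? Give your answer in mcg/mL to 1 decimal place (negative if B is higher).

-2.8 mcg/mL

Regimen A: f = (1/2)^(25/16) ≈ 0.3386; Cmin,ss = (1784/157)·f/(1−f) ≈ 5.817 mcg/mL.
Regimen B: f = (1/2)^(19/16) ≈ 0.4391; Cmin,ss = (1729/157)·f/(1−f) ≈ 8.621 mcg/mL.
Difference ≈ 5.817 − 8.621 ≈ -2.804 mcg/mL.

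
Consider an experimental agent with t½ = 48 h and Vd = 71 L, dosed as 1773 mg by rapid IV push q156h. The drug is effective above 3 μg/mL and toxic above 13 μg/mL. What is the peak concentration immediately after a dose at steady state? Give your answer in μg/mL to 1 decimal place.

τ/t½ = 156/48 ≈ 3.25, so fraction remaining f = (1/2)^(156/48) ≈ 0.1051.
At steady state, accumulation factor R = 1/(1 − e^(−kτ)) ≈ 1.1174.
Single-dose peak C₀ = D/Vd = 1773/71 ≈ 24.972 μg/mL.
Steady-state peak Cmax,ss = C₀·R ≈ 24.972 × 1.1174 ≈ 27.904 μg/mL.
Peak 27.9 μg/mL vs MTC 13 μg/mL: exceeds toxic threshold.

27.9 μg/mL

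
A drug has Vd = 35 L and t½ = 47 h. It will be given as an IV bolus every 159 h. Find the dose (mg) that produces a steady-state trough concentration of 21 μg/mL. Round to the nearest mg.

6933 mg

τ/t½ = 159/47 ≈ 3.383, so f = (1/2)^(159/47) ≈ 0.095857.
Cmin,ss = (D/Vd)·f/(1−f), so D = Cmin,ss·Vd·(1−f)/f.
D = 21 × 35 × (1−f)/f ≈ 21 × 35 × 9.43221 ≈ 6932.67 mg.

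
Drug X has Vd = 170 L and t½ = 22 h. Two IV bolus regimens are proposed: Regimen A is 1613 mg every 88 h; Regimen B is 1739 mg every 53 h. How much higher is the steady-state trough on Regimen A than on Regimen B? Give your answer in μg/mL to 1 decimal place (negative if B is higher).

-1.7 μg/mL

Regimen A: f = (1/2)^(88/22) ≈ 0.0625; Cmin,ss = (1613/170)·f/(1−f) ≈ 0.633 μg/mL.
Regimen B: f = (1/2)^(53/22) ≈ 0.1883; Cmin,ss = (1739/170)·f/(1−f) ≈ 2.373 μg/mL.
Difference ≈ 0.633 − 2.373 ≈ -1.740 μg/mL.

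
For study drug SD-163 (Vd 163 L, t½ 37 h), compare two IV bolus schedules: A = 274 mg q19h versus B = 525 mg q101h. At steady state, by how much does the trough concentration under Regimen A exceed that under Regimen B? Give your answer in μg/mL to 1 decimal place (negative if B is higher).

Regimen A: f = (1/2)^(19/37) ≈ 0.7005; Cmin,ss = (274/163)·f/(1−f) ≈ 3.932 μg/mL.
Regimen B: f = (1/2)^(101/37) ≈ 0.1508; Cmin,ss = (525/163)·f/(1−f) ≈ 0.572 μg/mL.
Difference ≈ 3.932 − 0.572 ≈ 3.360 μg/mL.

3.4 μg/mL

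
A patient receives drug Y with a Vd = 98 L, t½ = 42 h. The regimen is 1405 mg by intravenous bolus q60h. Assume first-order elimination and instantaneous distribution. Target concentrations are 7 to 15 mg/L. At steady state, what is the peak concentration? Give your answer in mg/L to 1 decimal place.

22.8 mg/L

τ/t½ = 60/42 ≈ 1.4286, so fraction remaining f = (1/2)^(60/42) ≈ 0.3715.
At steady state, accumulation factor R = 1/(1 − e^(−kτ)) ≈ 1.5911.
Each bolus raises the concentration by D/Vd = 1405/98 ≈ 14.337 mg/L.
Steady-state peak Cmax,ss = C₀·R ≈ 14.337 × 1.5911 ≈ 22.812 mg/L.
Peak 22.8 mg/L vs MTC 15 mg/L: exceeds toxic threshold.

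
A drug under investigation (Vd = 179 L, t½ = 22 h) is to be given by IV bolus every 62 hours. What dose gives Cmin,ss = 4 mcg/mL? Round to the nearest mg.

τ/t½ = 62/22 ≈ 2.8182, so f = (1/2)^(62/22) ≈ 0.141789.
Cmin,ss = (D/Vd)·f/(1−f), so D = Cmin,ss·Vd·(1−f)/f.
D = 4 × 179 × (1−f)/f ≈ 4 × 179 × 6.05273 ≈ 4333.75 mg.

4334 mg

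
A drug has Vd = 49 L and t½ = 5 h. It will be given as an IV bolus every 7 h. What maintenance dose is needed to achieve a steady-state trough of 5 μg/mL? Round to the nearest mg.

τ/t½ = 7/5 ≈ 1.4, so f = (1/2)^(7/5) ≈ 0.378929.
Cmin,ss = (D/Vd)·f/(1−f), so D = Cmin,ss·Vd·(1−f)/f.
D = 5 × 49 × (1−f)/f ≈ 5 × 49 × 1.63902 ≈ 401.56 mg.

402 mg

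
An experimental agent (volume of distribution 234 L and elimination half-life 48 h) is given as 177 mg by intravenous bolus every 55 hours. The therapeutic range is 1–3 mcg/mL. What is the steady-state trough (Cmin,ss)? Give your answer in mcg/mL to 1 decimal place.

Over one 55-h interval, 55/48 ≈ 1.1458 half-lives elapse, leaving f ≈ 0.4519 of each dose.
Single-dose peak C₀ = D/Vd = 177/234 ≈ 0.756 mcg/mL.
Steady-state trough Cmin,ss = C₀·f/(1−f) ≈ 0.756 × 0.4519/0.5481 ≈ 0.623 mcg/mL.
Trough 0.6 mcg/mL vs MEC 1 mcg/mL: subtherapeutic.

0.6 mcg/mL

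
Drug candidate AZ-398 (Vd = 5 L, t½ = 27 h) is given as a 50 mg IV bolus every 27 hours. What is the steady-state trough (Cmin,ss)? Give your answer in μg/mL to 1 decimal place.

The dosing interval is 1 half-life, so f = 2^(−1) = 0.5.
Accumulation ratio R = 1/(1 − f) = 1/0.5 = 2/1.
Single-dose peak C₀ = D/Vd = 50/5 = 10 μg/mL.
Steady-state peak Cmax,ss = C₀·R = 10 × 2/1 ≈ 20.000 μg/mL.
Steady-state trough Cmin,ss = Cmax,ss·f ≈ 20.000 × 0.5 ≈ 10.000 μg/mL.

10.0 μg/mL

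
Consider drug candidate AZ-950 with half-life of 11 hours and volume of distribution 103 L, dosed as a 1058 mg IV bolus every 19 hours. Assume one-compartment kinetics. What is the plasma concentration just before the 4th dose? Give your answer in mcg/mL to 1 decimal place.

f = (1/2)^(τ/t½) = (1/2)^(19/11) ≈ 0.3020.
C₀ = D/Vd = 1058/103 ≈ 10.272 mcg/mL.
Before the 4th dose, 3 doses have been given. Superposition: Cmin = C₀·(f + f² + … + f^3).
≈ 10.272 × (0.3020 + 0.0912 + 0.0275) ≈ 10.272 × 0.4207 ≈ 4.321 mcg/mL.

4.3 mcg/mL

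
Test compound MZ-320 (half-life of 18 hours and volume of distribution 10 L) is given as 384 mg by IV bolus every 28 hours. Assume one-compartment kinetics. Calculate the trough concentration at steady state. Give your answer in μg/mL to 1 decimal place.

Over one 28-h interval, 28/18 ≈ 1.5556 half-lives elapse, leaving f ≈ 0.3402 of each dose.
Each bolus raises the concentration by D/Vd = 384/10 ≈ 38.400 μg/mL.
Steady-state trough Cmin,ss = C₀·f/(1−f) ≈ 38.400 × 0.3402/0.6598 ≈ 19.799 μg/mL.

19.8 μg/mL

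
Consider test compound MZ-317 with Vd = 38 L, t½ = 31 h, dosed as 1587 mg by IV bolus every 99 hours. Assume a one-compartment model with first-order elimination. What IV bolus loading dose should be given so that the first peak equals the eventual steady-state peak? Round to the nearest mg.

1782 mg

f = (1/2)^(99/31) ≈ 0.109307; accumulation ratio R = 1/(1−f) ≈ 1.12272.
Loading dose to hit Cmax,ss on first dose: D_load = D_maint·R ≈ 1587 × 1.12272 ≈ 1781.76 mg.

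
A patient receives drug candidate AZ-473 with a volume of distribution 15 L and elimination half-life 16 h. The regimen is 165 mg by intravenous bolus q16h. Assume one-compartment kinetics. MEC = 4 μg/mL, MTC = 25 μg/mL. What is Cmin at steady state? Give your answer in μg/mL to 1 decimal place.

11.0 μg/mL

τ = 16 h = 1 half-life, so f = (1/2)^1 = 0.5.
At steady state, R = 1/(1 − 0.5) = 2/1.
Single-dose peak C₀ = D/Vd = 165/15 = 11 μg/mL.
Steady-state peak Cmax,ss = C₀·R = 11 × 2/1 ≈ 22.000 μg/mL.
Steady-state trough Cmin,ss = Cmax,ss·f ≈ 22.000 × 0.5 ≈ 11.000 μg/mL.
Trough 11.0 μg/mL vs MEC 4 μg/mL: adequate.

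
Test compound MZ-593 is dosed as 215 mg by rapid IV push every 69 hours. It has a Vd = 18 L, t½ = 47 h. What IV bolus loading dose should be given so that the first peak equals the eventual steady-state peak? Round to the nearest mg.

f = (1/2)^(69/47) ≈ 0.361462; accumulation ratio R = 1/(1−f) ≈ 1.56608.
Loading dose to hit Cmax,ss on first dose: D_load = D_maint·R ≈ 215 × 1.56608 ≈ 336.71 mg.

337 mg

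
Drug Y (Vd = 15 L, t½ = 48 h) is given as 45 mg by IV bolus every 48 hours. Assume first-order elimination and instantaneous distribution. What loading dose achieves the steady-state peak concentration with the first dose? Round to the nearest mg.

f = (1/2)^(48/48) ≈ 0.500000; accumulation ratio R = 1/(1−f) ≈ 2.00000.
Loading dose to hit Cmax,ss on first dose: D_load = D_maint·R ≈ 45 × 2.00000 ≈ 90.00 mg.

90 mg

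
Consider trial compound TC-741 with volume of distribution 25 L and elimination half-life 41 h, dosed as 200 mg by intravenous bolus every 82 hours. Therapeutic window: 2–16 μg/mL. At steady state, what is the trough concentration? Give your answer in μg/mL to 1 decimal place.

2.7 μg/mL

τ = 82 h = 2 half-lives, so f = (1/2)^2 = 0.25.
At steady state, R = 1/(1 − 0.25) = 4/3.
Single-dose peak C₀ = D/Vd = 200/25 = 8 μg/mL.
Steady-state peak Cmax,ss = C₀·R = 8 × 4/3 ≈ 10.667 μg/mL.
Steady-state trough Cmin,ss = Cmax,ss·f ≈ 10.667 × 0.25 ≈ 2.667 μg/mL.
Trough 2.7 μg/mL vs MEC 2 μg/mL: adequate.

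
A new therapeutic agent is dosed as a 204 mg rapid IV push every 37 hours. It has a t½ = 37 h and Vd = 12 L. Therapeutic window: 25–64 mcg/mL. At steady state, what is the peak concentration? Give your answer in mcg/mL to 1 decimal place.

34.0 mcg/mL

τ = 37 h = 1 half-life, so f = (1/2)^1 = 0.5.
Accumulation ratio R = 1/(1 − f) = 1/0.5 = 2/1.
Single-dose peak C₀ = D/Vd = 204/12 = 17 mcg/mL.
Steady-state peak Cmax,ss = C₀·R = 17 × 2/1 ≈ 34.000 mcg/mL.
Peak 34.0 mcg/mL vs MTC 64 mcg/mL: below toxic threshold.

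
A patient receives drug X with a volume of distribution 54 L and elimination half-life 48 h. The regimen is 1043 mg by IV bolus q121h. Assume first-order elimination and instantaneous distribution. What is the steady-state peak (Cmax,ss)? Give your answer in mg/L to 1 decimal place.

Over one 121-h interval, 121/48 ≈ 2.5208 half-lives elapse, leaving f ≈ 0.1742 of each dose.
Accumulation ratio R = 1/(1 − f) ≈ 1/0.8258 ≈ 1.2109.
Each bolus raises the concentration by D/Vd = 1043/54 ≈ 19.315 mg/L.
Cmax,ss = C₀/(1 − f) ≈ 19.315/0.8258 ≈ 23.389 mg/L.

23.4 mg/L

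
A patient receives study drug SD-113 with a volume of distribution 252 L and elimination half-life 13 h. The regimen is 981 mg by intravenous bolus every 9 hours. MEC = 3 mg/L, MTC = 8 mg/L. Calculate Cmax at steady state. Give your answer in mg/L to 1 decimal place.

10.2 mg/L

τ/t½ = 9/13 ≈ 0.69231, so fraction remaining f = (1/2)^(9/13) ≈ 0.6189.
Accumulation ratio R = 1/(1 − f) ≈ 1/0.3811 ≈ 2.6240.
Single-dose peak C₀ = D/Vd = 981/252 ≈ 3.893 mg/L.
Steady-state peak Cmax,ss = C₀·R ≈ 3.893 × 2.6240 ≈ 10.215 mg/L.
Peak 10.2 mg/L vs MTC 8 mg/L: exceeds toxic threshold.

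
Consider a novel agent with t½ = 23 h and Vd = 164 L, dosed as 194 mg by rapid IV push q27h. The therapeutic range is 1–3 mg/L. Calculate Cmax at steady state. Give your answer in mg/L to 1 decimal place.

2.1 mg/L

k = ln2/t½ = ln2/23 ≈ 0.030137 h⁻¹; fraction remaining f = e^(−kτ) = e^(−0.030137×27) ≈ 0.4432.
At steady state, accumulation factor R = 1/(1 − e^(−kτ)) ≈ 1.7960.
Each bolus raises the concentration by D/Vd = 194/164 ≈ 1.183 mg/L.
Steady-state peak Cmax,ss = C₀·R ≈ 1.183 × 1.7960 ≈ 2.125 mg/L.
Peak 2.1 mg/L vs MTC 3 mg/L: below toxic threshold.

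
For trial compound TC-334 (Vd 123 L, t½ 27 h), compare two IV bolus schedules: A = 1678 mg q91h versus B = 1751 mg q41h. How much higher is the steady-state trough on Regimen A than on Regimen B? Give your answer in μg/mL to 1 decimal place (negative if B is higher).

Regimen A: f = (1/2)^(91/27) ≈ 0.0967; Cmin,ss = (1678/123)·f/(1−f) ≈ 1.460 μg/mL.
Regimen B: f = (1/2)^(41/27) ≈ 0.3490; Cmin,ss = (1751/123)·f/(1−f) ≈ 7.632 μg/mL.
Difference ≈ 1.460 − 7.632 ≈ -6.172 μg/mL.

-6.2 μg/mL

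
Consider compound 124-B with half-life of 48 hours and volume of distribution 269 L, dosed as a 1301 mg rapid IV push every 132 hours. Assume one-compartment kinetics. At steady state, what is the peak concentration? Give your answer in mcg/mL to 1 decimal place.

Over one 132-h interval, 132/48 ≈ 2.75 half-lives elapse, leaving f ≈ 0.1487 of each dose.
Accumulation ratio R = 1/(1 − f) ≈ 1/0.8513 ≈ 1.1747.
Single-dose peak C₀ = D/Vd = 1301/269 ≈ 4.836 mcg/mL.
Cmax,ss = C₀/(1 − f) ≈ 4.836/0.8513 ≈ 5.681 mcg/mL.

5.7 mcg/mL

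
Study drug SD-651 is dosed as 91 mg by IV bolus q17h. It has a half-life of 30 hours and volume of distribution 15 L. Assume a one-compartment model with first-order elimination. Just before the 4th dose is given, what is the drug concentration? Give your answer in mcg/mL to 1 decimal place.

8.7 mcg/mL

f = (1/2)^(τ/t½) = (1/2)^(17/30) ≈ 0.6752.
C₀ = D/Vd = 91/15 ≈ 6.067 mcg/mL.
Before the 4th dose, 3 doses have been given. Superposition: Cmin = C₀·(f + f² + … + f^3).
≈ 6.067 × (0.6752 + 0.4559 + 0.3078) ≈ 6.067 × 1.4389 ≈ 8.730 mcg/mL.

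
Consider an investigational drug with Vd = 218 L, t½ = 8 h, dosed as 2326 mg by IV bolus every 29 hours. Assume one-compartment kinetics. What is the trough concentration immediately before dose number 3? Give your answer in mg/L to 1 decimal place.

0.9 mg/L

f = (1/2)^(τ/t½) = (1/2)^(29/8) ≈ 0.0811.
C₀ = D/Vd = 2326/218 ≈ 10.670 mg/L.
Before the 3rd dose, 2 doses have been given. Superposition: Cmin = C₀·(f + f²).
≈ 10.670 × (0.0811 + 0.0066) ≈ 10.670 × 0.0877 ≈ 0.936 mg/L.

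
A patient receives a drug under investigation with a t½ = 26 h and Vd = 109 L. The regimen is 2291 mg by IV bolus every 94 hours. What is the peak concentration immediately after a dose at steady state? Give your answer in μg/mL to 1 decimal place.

k = ln2/t½ = ln2/26 ≈ 0.026660 h⁻¹; fraction remaining f = e^(−kτ) = e^(−0.026660×94) ≈ 0.0816.
At steady state, accumulation factor R = 1/(1 − e^(−kτ)) ≈ 1.0889.
Each bolus raises the concentration by D/Vd = 2291/109 ≈ 21.018 μg/mL.
Steady-state peak Cmax,ss = C₀·R ≈ 21.018 × 1.0889 ≈ 22.887 μg/mL.

22.9 μg/mL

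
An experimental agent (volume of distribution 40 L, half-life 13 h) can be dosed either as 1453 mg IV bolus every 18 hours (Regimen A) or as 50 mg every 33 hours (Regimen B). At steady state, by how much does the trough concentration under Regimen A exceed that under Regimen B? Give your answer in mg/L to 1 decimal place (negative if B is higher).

22.3 mg/L

Regimen A: f = (1/2)^(18/13) ≈ 0.3830; Cmin,ss = (1453/40)·f/(1−f) ≈ 22.549 mg/L.
Regimen B: f = (1/2)^(33/13) ≈ 0.1721; Cmin,ss = (50/40)·f/(1−f) ≈ 0.260 mg/L.
Difference ≈ 22.549 − 0.260 ≈ 22.289 mg/L.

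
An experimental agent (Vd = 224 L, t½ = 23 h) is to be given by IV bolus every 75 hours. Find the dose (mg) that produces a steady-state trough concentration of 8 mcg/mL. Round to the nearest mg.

15385 mg

τ/t½ = 75/23 ≈ 3.2609, so f = (1/2)^(75/23) ≈ 0.104323.
Cmin,ss = (D/Vd)·f/(1−f), so D = Cmin,ss·Vd·(1−f)/f.
D = 8 × 224 × (1−f)/f ≈ 8 × 224 × 8.58561 ≈ 15385.41 mg.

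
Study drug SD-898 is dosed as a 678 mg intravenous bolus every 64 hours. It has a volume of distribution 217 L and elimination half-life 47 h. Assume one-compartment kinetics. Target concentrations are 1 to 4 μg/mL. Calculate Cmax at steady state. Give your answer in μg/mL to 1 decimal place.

Over one 64-h interval, 64/47 ≈ 1.3617 half-lives elapse, leaving f ≈ 0.3891 of each dose.
At steady state, accumulation factor R = 1/(1 − e^(−kτ)) ≈ 1.6369.
Each bolus raises the concentration by D/Vd = 678/217 ≈ 3.124 μg/mL.
Steady-state peak Cmax,ss = C₀·R ≈ 3.124 × 1.6369 ≈ 5.114 μg/mL.
Peak 5.1 μg/mL vs MTC 4 μg/mL: exceeds toxic threshold.

5.1 μg/mL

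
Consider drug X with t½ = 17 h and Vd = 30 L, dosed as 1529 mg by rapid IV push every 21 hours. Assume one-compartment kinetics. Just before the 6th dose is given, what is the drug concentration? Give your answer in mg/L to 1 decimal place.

37.1 mg/L

f = (1/2)^(τ/t½) = (1/2)^(21/17) ≈ 0.4248.
C₀ = D/Vd = 1529/30 ≈ 50.967 mg/L.
Before the 6th dose, 5 doses have been given. Superposition: Cmin = C₀·(f + f² + … + f^5).
≈ 50.967 × (0.4248 + 0.1805 + 0.0767 + 0.0326 + 0.0138) ≈ 50.967 × 0.7284 ≈ 37.124 mg/L.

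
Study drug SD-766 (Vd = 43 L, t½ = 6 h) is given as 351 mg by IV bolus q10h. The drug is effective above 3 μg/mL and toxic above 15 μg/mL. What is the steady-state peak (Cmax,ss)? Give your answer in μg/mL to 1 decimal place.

k = ln2/t½ = ln2/6 ≈ 0.115525 h⁻¹; fraction remaining f = e^(−kτ) = e^(−0.115525×10) ≈ 0.3150.
Accumulation ratio R = 1/(1 − f) ≈ 1/0.6850 ≈ 1.4599.
Each bolus raises the concentration by D/Vd = 351/43 ≈ 8.163 μg/mL.
Steady-state peak Cmax,ss = C₀·R ≈ 8.163 × 1.4599 ≈ 11.917 μg/mL.
Peak 11.9 μg/mL vs MTC 15 μg/mL: below toxic threshold.

11.9 μg/mL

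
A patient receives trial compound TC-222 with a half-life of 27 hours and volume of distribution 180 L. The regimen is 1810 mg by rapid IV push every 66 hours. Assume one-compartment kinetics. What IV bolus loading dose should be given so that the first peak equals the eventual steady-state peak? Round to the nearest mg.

2217 mg

f = (1/2)^(66/27) ≈ 0.183717; accumulation ratio R = 1/(1−f) ≈ 1.22507.
Loading dose to hit Cmax,ss on first dose: D_load = D_maint·R ≈ 1810 × 1.22507 ≈ 2217.38 mg.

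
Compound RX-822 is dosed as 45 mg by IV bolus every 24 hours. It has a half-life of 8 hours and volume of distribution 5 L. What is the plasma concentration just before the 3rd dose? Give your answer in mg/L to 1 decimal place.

f = (1/2)^(τ/t½) = (1/2)^(24/8) ≈ 0.1250.
C₀ = D/Vd = 45/5 ≈ 9.000 mg/L.
Before the 3rd dose, 2 doses have been given. Superposition: Cmin = C₀·(f + f²).
≈ 9.000 × (0.1250 + 0.0156) ≈ 9.000 × 0.1406 ≈ 1.265 mg/L.

1.3 mg/L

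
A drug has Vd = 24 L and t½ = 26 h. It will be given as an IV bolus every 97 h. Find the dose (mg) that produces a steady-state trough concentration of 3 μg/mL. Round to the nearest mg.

τ/t½ = 97/26 ≈ 3.7308, so f = (1/2)^(97/26) ≈ 0.075323.
Cmin,ss = (D/Vd)·f/(1−f), so D = Cmin,ss·Vd·(1−f)/f.
D = 3 × 24 × (1−f)/f ≈ 3 × 24 × 12.27616 ≈ 883.88 mg.

884 mg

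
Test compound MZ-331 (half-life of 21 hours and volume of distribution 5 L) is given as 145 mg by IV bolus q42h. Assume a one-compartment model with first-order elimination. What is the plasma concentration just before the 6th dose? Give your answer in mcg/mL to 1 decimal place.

9.7 mcg/mL

f = (1/2)^(τ/t½) = (1/2)^(42/21) ≈ 0.2500.
C₀ = D/Vd = 145/5 ≈ 29.000 mcg/mL.
Before the 6th dose, 5 doses have been given. Superposition: Cmin = C₀·(f + f² + … + f^5).
≈ 29.000 × (0.2500 + 0.0625 + 0.0156 + 0.0039 + 0.0010) ≈ 29.000 × 0.3330 ≈ 9.657 mcg/mL.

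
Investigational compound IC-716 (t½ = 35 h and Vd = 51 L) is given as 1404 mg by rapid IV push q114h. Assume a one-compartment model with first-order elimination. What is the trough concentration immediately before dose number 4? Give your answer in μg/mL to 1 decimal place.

3.2 μg/mL

f = (1/2)^(τ/t½) = (1/2)^(114/35) ≈ 0.1046.
C₀ = D/Vd = 1404/51 ≈ 27.529 μg/mL.
Before the 4th dose, 3 doses have been given. Superposition: Cmin = C₀·(f + f² + … + f^3).
≈ 27.529 × (0.1046 + 0.0109 + 0.0011) ≈ 27.529 × 0.1166 ≈ 3.210 μg/mL.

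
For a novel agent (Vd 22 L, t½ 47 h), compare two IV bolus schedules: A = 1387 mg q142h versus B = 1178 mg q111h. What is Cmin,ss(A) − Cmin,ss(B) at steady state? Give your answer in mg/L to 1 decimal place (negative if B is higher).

Regimen A: f = (1/2)^(142/47) ≈ 0.1232; Cmin,ss = (1387/22)·f/(1−f) ≈ 8.859 mg/L.
Regimen B: f = (1/2)^(111/47) ≈ 0.1946; Cmin,ss = (1178/22)·f/(1−f) ≈ 12.938 mg/L.
Difference ≈ 8.859 − 12.938 ≈ -4.079 mg/L.

-4.1 mg/L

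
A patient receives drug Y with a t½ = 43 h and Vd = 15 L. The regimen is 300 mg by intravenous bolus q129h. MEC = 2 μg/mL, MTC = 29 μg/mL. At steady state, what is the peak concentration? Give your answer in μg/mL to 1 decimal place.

22.9 μg/mL

τ = 129 h = 3 half-lives, so f = (1/2)^3 = 0.125.
Accumulation ratio R = 1/(1 − f) = 1/0.875 = 8/7.
Single-dose peak C₀ = D/Vd = 300/15 = 20 μg/mL.
Steady-state peak Cmax,ss = C₀·R = 20 × 8/7 ≈ 22.857 μg/mL.
Peak 22.9 μg/mL vs MTC 29 μg/mL: below toxic threshold.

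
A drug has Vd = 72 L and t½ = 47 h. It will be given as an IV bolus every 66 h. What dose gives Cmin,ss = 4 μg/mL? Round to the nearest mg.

τ/t½ = 66/47 ≈ 1.4043, so f = (1/2)^(66/47) ≈ 0.377813.
Cmin,ss = (D/Vd)·f/(1−f), so D = Cmin,ss·Vd·(1−f)/f.
D = 4 × 72 × (1−f)/f ≈ 4 × 72 × 1.64681 ≈ 474.28 mg.

474 mg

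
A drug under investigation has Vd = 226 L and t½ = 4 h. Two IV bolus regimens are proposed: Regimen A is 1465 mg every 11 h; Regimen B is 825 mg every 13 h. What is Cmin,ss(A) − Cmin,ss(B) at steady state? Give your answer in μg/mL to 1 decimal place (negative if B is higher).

0.7 μg/mL

Regimen A: f = (1/2)^(11/4) ≈ 0.1487; Cmin,ss = (1465/226)·f/(1−f) ≈ 1.132 μg/mL.
Regimen B: f = (1/2)^(13/4) ≈ 0.1051; Cmin,ss = (825/226)·f/(1−f) ≈ 0.429 μg/mL.
Difference ≈ 1.132 − 0.429 ≈ 0.703 μg/mL.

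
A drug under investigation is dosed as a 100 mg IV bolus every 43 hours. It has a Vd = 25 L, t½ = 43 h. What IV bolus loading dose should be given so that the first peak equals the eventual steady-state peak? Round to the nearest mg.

200 mg

f = (1/2)^(43/43) ≈ 0.500000; accumulation ratio R = 1/(1−f) ≈ 2.00000.
Loading dose to hit Cmax,ss on first dose: D_load = D_maint·R ≈ 100 × 2.00000 ≈ 200.00 mg.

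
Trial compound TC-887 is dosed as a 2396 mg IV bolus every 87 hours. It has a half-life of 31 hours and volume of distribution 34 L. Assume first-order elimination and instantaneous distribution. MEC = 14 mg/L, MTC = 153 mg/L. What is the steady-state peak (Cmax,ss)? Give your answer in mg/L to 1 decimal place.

82.2 mg/L

k = ln2/t½ = ln2/31 ≈ 0.022360 h⁻¹; fraction remaining f = e^(−kτ) = e^(−0.022360×87) ≈ 0.1429.
At steady state, accumulation factor R = 1/(1 − e^(−kτ)) ≈ 1.1667.
Each bolus raises the concentration by D/Vd = 2396/34 ≈ 70.471 mg/L.
Cmax,ss = C₀/(1 − f) ≈ 70.471/0.8571 ≈ 82.220 mg/L.
Peak 82.2 mg/L vs MTC 153 mg/L: below toxic threshold.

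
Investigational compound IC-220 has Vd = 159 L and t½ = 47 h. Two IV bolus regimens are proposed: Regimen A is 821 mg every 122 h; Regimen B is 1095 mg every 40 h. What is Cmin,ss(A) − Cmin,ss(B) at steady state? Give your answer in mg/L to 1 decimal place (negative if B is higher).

Regimen A: f = (1/2)^(122/47) ≈ 0.1654; Cmin,ss = (821/159)·f/(1−f) ≈ 1.023 mg/L.
Regimen B: f = (1/2)^(40/47) ≈ 0.5544; Cmin,ss = (1095/159)·f/(1−f) ≈ 8.568 mg/L.
Difference ≈ 1.023 − 8.568 ≈ -7.545 mg/L.

-7.5 mg/L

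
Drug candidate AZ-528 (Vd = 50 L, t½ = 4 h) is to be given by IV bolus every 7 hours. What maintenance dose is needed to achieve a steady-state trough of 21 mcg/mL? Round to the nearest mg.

2482 mg

τ/t½ = 7/4 ≈ 1.75, so f = (1/2)^(7/4) ≈ 0.297302.
Cmin,ss = (D/Vd)·f/(1−f), so D = Cmin,ss·Vd·(1−f)/f.
D = 21 × 50 × (1−f)/f ≈ 21 × 50 × 2.36358 ≈ 2481.76 mg.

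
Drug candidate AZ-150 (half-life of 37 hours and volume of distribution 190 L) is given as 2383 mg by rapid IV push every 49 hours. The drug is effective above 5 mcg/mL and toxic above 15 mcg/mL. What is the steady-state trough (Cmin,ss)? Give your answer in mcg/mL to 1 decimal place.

τ/t½ = 49/37 ≈ 1.3243, so fraction remaining f = (1/2)^(49/37) ≈ 0.3993.
Each bolus raises the concentration by D/Vd = 2383/190 ≈ 12.542 mcg/mL.
Steady-state trough Cmin,ss = C₀·f/(1−f) ≈ 12.542 × 0.3993/0.6007 ≈ 8.337 mcg/mL.
Trough 8.3 mcg/mL vs MEC 5 mcg/mL: adequate.

8.3 mcg/mL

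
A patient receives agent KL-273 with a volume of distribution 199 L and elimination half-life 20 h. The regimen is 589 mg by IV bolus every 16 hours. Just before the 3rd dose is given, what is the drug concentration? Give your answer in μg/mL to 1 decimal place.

2.7 μg/mL

f = (1/2)^(τ/t½) = (1/2)^(16/20) ≈ 0.5743.
C₀ = D/Vd = 589/199 ≈ 2.960 μg/mL.
Before the 3rd dose, 2 doses have been given. Superposition: Cmin = C₀·(f + f²).
≈ 2.960 × (0.5743 + 0.3298) ≈ 2.960 × 0.9041 ≈ 2.676 μg/mL.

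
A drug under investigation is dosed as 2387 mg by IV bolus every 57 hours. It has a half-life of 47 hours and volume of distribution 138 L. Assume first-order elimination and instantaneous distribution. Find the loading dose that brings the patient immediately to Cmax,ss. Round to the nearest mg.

4198 mg

f = (1/2)^(57/47) ≈ 0.431441; accumulation ratio R = 1/(1−f) ≈ 1.75883.
Loading dose to hit Cmax,ss on first dose: D_load = D_maint·R ≈ 2387 × 1.75883 ≈ 4198.33 mg.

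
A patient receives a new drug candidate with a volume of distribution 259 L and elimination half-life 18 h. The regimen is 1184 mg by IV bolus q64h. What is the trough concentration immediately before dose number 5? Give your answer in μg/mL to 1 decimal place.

0.4 μg/mL

f = (1/2)^(τ/t½) = (1/2)^(64/18) ≈ 0.0850.
C₀ = D/Vd = 1184/259 ≈ 4.571 μg/mL.
Before the 5th dose, 4 doses have been given. Superposition: Cmin = C₀·(f + f² + … + f^4).
≈ 4.571 × (0.0850 + 0.0072 + 0.0006 + 0.0001) ≈ 4.571 × 0.0929 ≈ 0.425 μg/mL.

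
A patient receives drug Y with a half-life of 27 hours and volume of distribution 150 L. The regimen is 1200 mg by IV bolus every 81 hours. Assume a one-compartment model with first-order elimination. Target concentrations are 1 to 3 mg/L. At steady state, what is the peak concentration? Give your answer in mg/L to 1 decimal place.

The dosing interval is 3 half-lives, so f = 2^(−3) = 0.125.
At steady state, R = 1/(1 − 0.125) = 8/7.
Single-dose peak C₀ = D/Vd = 1200/150 = 8 mg/L.
Steady-state peak Cmax,ss = C₀·R = 8 × 8/7 ≈ 9.143 mg/L.
Peak 9.1 mg/L vs MTC 3 mg/L: exceeds toxic threshold.

9.1 mg/L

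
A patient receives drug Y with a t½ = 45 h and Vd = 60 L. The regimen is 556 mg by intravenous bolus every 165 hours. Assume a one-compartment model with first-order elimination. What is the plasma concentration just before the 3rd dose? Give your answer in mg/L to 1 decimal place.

f = (1/2)^(τ/t½) = (1/2)^(165/45) ≈ 0.0787.
C₀ = D/Vd = 556/60 ≈ 9.267 mg/L.
Before the 3rd dose, 2 doses have been given. Superposition: Cmin = C₀·(f + f²).
≈ 9.267 × (0.0787 + 0.0062) ≈ 9.267 × 0.0849 ≈ 0.787 mg/L.

0.8 mg/L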